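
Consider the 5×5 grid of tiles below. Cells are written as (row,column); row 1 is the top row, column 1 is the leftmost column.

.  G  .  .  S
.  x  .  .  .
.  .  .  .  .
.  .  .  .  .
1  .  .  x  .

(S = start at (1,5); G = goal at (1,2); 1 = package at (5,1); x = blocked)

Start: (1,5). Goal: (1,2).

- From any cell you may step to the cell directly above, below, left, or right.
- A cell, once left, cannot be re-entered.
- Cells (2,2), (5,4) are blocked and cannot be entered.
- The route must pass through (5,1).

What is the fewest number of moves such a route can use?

Any route passes through (5,1) somewhere between (1,5) and (1,2). Summing Manhattan distances along the two legs ((1,5) → (5,1) → (1,2)) gives a lower bound of 8 + 5 = 13 moves.
A route of 13 moves achieves this: (1,5) → (2,5) → (3,5) → (4,5) → (4,4) → (4,3) → (5,3) → (5,2) → (5,1) → (4,1) → (3,1) → (2,1) → (1,1) → (1,2).
Since 13 matches the lower bound, it is optimal.

13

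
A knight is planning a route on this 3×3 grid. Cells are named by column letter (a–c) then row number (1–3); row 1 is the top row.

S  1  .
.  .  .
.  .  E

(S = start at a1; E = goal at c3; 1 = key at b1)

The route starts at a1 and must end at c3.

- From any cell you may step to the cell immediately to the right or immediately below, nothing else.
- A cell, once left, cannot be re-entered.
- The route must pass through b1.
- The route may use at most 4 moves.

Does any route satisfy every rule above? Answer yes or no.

One route that works: a1 → b1 → b2 → b3 → c3.

yes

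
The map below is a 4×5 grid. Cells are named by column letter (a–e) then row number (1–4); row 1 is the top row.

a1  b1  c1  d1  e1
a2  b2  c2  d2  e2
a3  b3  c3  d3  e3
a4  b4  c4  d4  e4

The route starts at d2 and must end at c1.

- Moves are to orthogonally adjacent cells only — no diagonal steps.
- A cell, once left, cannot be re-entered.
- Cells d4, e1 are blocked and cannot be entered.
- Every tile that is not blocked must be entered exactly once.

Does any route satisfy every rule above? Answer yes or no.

no

Cell e4 has only one open neighbour but is neither the start nor the goal, so a Hamiltonian route would have to both enter and leave it through the same neighbour — impossible without revisiting.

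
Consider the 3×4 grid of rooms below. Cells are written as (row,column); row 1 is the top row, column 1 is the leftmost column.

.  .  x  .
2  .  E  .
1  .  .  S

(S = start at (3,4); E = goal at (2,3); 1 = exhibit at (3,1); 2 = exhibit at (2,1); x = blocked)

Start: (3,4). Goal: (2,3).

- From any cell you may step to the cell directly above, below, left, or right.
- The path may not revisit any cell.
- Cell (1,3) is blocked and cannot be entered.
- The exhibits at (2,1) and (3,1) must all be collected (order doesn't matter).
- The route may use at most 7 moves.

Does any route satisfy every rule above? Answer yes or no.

yes

One route that works: (3,4) → (3,3) → (3,2) → (3,1) → (2,1) → (2,2) → (2,3).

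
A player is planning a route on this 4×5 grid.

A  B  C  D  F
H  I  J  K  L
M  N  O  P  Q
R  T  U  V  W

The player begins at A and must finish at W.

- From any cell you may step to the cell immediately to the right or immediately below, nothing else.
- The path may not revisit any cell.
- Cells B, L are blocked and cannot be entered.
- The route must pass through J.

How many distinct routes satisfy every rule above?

5

A right/down-only route from A to W makes exactly 3 down-moves and 4 right-moves in some order.
With no other constraints that would be C(7,3) = 35 routes.
Split at J and multiply the segment counts (each segment already excludes blocked cells): A→J: 1; J→W: 5; product = 5.
That gives 5 routes.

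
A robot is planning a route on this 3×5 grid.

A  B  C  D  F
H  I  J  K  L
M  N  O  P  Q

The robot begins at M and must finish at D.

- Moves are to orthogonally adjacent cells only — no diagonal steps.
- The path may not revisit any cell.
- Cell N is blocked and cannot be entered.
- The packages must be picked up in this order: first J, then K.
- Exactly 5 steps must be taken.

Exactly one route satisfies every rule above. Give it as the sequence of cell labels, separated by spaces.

The waypoints must appear in the order J, K, with no cell reused.
Route from M: up 1 to H, right 3 to K, up 1 to D — 5 moves in all.
Check: order respected (J at step 3, K at step 4); 5 moves as required.

M H I J K D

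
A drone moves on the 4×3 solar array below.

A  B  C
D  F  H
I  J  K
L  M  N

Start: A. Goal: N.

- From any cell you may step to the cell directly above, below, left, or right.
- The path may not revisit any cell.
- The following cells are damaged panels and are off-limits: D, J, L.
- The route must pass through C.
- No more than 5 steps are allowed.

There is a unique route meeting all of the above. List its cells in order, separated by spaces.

A B C H K N

The 5-move cap with required stops at C leaves no slack for detours.
Route from A: 2× right (reaching C), 3× down (reaching N) — 5 moves in all.
Check: all required cells visited; 5 ≤ 5 moves.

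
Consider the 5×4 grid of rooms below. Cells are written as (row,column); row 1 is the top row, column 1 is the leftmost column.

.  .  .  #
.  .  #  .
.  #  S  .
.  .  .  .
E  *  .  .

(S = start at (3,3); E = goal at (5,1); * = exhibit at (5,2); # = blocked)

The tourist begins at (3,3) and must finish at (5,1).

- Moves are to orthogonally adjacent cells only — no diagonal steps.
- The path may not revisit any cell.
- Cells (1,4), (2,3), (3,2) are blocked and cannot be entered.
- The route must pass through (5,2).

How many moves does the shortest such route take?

Any route passes through (5,2) somewhere between (3,3) and (5,1). Summing Manhattan distances along the two legs ((3,3) → (5,2) → (5,1)) gives a lower bound of 3 + 1 = 4 moves.
A route of 4 moves achieves this: (3,3) → (4,3) → (5,3) → (5,2) → (5,1).
Since 4 matches the lower bound, it is optimal.

4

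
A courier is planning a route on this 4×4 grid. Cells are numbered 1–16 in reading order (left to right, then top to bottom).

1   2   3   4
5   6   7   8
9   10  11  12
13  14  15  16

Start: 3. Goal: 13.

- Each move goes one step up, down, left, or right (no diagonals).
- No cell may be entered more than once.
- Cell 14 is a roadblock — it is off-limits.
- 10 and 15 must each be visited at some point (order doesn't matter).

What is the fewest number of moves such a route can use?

9

Any route passes through 10 and 15 in some order between 3 and 13. Summing Manhattan distances along each leg and taking the cheapest ordering (3 → 10 → 15 → 13) gives a lower bound of 3 + 2 + 2 = 7 moves.
The shortest route satisfying every rule uses 9 moves: 3 → 7 → 8 → 12 → 16 → 15 → 11 → 10 → 9 → 13.
The no-revisit rule (legs can't share cells) pushes the minimum above the 7-move bound; an exhaustive check rules out every length from 7 to 8, leaving 9 as the minimum.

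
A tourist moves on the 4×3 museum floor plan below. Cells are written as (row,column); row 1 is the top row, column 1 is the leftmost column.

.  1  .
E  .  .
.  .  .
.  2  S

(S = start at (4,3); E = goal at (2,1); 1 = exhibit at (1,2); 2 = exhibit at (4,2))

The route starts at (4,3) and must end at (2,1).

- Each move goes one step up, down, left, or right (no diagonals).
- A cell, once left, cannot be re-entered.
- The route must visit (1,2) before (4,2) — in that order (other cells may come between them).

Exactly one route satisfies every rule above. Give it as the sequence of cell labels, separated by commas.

The waypoints must appear in the order (1,2), (4,2), with no cell reused.
Route from (4,3): up 3 to (1,3), left 1 to (1,2), down 3 to (4,2), left 1 to (4,1), up 2 to (2,1) — 10 moves in all.
Check: order respected (1 at step 4, 2 at step 7).

(4,3), (3,3), (2,3), (1,3), (1,2), (2,2), (3,2), (4,2), (4,1), (3,1), (2,1)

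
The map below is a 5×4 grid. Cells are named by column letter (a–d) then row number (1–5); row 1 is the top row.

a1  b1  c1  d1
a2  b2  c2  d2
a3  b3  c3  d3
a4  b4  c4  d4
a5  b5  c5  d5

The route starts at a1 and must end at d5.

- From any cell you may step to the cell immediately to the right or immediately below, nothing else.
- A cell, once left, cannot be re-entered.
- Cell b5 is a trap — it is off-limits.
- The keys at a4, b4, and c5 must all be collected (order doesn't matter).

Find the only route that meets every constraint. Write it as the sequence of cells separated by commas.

a1, a2, a3, a4, b4, c4, c5, d5

Moves only go right or down, so the column and row indices never decrease.
Route from a1: 3× down (reaching a4), 2× right (reaching c4), down to c5, right to d5 — 7 moves in all.
Check: all required cells visited.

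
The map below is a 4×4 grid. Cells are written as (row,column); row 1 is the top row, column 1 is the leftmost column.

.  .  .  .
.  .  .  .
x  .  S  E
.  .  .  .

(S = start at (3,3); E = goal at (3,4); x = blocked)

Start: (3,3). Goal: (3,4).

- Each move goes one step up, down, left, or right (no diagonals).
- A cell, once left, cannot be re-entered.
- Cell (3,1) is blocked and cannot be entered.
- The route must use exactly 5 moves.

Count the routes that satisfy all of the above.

3

Need simple routes of exactly 5 moves from (3,3) to (3,4) (Manhattan distance 1, so 2 moves are spent on a detour and 2 undoing it).
Enumerating: (3,3) (2,3) (1,3) (1,4) (2,4) (3,4) | (3,3) (3,2) (2,2) (2,3) (2,4) (3,4) | (3,3) (3,2) (4,2) (4,3) (4,4) (3,4).
That gives 3 routes.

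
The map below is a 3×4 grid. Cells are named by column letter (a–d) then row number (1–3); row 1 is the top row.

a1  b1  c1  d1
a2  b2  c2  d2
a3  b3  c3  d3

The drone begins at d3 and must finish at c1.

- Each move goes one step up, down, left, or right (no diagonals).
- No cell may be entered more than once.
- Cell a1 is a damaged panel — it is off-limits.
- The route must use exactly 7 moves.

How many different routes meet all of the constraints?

Need simple routes of exactly 7 moves from d3 to c1 (Manhattan distance 3, so 2 moves are spent on a detour and 2 undoing it).
Enumerating: d3 d2 c2 c3 b3 b2 b1 c1 | d3 c3 b3 b2 c2 d2 d1 c1 | d3 c3 b3 a3 a2 b2 b1 c1 | d3 c3 b3 a3 a2 b2 c2 c1.
That gives 4 routes.

4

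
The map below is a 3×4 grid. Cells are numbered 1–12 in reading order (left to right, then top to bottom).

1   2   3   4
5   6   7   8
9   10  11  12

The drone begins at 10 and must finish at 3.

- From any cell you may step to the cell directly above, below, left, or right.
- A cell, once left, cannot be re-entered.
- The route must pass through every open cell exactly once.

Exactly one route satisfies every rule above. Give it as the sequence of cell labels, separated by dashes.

Need to visit all 12 open cells exactly once, starting at 10 and ending at 3.
Cell 9 has only two open neighbours (5 and 10), so the path must pass straight through it: one of those is the cell it's entered from and the other is where it exits.
Route from 10: left to 9, 2× up (reaching 1), right to 2, down to 6, right to 7, down to 11, right to 12, 2× up (reaching 4), left to 3 — 11 moves in all.
Check: all 12 open cells covered.

10 - 9 - 5 - 1 - 2 - 6 - 7 - 11 - 12 - 8 - 4 - 3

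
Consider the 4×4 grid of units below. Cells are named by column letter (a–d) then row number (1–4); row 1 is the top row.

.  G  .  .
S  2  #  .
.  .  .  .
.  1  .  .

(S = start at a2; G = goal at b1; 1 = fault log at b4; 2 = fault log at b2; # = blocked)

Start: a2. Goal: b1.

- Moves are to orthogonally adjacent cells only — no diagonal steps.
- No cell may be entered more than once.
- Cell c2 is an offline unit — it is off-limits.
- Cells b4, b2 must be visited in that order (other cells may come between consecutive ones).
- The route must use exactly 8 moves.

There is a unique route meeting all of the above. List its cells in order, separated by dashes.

a2 - a3 - a4 - b4 - c4 - c3 - b3 - b2 - b1

The waypoints must appear in the order b4, b2, with no cell reused.
Route from a2: down 2 to a4, right 2 to c4, up 1 to c3, left 1 to b3, up 2 to b1 — 8 moves in all.
Check: order respected (1 at step 3, 2 at step 7); 8 moves as required.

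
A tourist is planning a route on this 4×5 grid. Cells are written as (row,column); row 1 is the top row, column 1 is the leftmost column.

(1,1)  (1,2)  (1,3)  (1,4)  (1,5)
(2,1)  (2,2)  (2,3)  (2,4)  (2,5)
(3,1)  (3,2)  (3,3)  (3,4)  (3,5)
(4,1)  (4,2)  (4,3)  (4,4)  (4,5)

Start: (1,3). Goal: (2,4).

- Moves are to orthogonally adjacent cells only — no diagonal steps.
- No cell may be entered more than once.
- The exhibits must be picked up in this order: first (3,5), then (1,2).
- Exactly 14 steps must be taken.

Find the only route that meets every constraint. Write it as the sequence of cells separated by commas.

(1,3), (1,4), (1,5), (2,5), (3,5), (3,4), (3,3), (3,2), (3,1), (2,1), (1,1), (1,2), (2,2), (2,3), (2,4)

The waypoints must appear in the order (3,5), (1,2), with no cell reused.
Route from (1,3): 2× right (reaching (1,5)), 2× down (reaching (3,5)), 4× left (reaching (3,1)), 2× up (reaching (1,1)), right to (1,2), down to (2,2), 2× right (reaching (2,4)) — 14 moves in all.
Check: order respected ((3,5) at step 4, (1,2) at step 11); 14 moves as required.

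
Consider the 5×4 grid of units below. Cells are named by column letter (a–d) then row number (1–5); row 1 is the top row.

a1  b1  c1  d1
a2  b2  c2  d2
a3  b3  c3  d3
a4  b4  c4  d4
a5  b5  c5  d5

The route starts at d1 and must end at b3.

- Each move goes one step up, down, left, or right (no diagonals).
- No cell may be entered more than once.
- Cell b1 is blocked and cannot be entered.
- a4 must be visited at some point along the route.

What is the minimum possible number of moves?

8

Any route passes through a4 somewhere between d1 and b3. Summing Manhattan distances along the two legs (d1 → a4 → b3) gives a lower bound of 6 + 2 = 8 moves.
A route of 8 moves achieves this: d1 → d2 → d3 → d4 → c4 → b4 → a4 → a3 → b3.
Since 8 matches the lower bound, it is optimal.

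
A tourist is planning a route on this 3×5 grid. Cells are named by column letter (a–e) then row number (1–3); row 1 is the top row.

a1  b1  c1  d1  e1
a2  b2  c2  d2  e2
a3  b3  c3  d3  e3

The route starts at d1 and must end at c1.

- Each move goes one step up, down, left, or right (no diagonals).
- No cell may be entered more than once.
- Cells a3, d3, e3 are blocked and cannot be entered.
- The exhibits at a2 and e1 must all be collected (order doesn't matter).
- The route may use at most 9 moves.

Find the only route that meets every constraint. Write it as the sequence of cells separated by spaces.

The budget equals the shortest possible length, so every move has to be on a shortest route through the required cells.
Route from d1: right 1 to e1, down 1 to e2, left 4 to a2, up 1 to a1, right 2 to c1 — 9 moves in all.
Check: all required cells visited; 9 ≤ 9 moves.

d1 e1 e2 d2 c2 b2 a2 a1 b1 c1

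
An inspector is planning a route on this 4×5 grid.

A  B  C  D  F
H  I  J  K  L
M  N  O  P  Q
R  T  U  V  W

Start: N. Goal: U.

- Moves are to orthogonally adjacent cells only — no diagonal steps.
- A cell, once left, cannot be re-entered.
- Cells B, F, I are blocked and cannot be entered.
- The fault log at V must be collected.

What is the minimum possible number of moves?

Any route passes through V somewhere between N and U. Summing Manhattan distances along the two legs (N → V → U) gives a lower bound of 3 + 1 = 4 moves.
A route of 4 moves achieves this: N → O → P → V → U.
Since 4 matches the lower bound, it is optimal.

4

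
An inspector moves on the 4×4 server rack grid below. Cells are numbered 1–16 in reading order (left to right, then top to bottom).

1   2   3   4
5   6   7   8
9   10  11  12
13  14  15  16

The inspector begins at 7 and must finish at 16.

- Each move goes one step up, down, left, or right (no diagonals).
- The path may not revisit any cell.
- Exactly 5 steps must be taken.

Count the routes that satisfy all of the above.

Need simple routes of exactly 5 moves from 7 to 16 (Manhattan distance 3, so 1 moves are spent on a detour and 1 undoing it).
Enumerating: 7 3 4 8 12 16 | 7 11 10 14 15 16 | 7 6 10 14 15 16 | 7 6 10 11 15 16 | 7 6 10 11 12 16 | 7 8 12 11 15 16.
That gives 6 routes.

6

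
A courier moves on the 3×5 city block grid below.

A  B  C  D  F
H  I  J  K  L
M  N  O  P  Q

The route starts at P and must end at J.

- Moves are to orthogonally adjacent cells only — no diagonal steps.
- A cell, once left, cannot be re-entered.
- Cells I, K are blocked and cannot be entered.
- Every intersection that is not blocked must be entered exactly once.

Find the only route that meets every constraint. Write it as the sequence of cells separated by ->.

P -> Q -> L -> F -> D -> C -> B -> A -> H -> M -> N -> O -> J

Need to visit all 13 open cells exactly once, starting at P and ending at J.
Cell H has only two open neighbours (A and M), so the path must pass straight through it: one of those is the cell it's entered from and the other is where it exits.
Route from P: right to Q, 2× up (reaching F), 4× left (reaching A), 2× down (reaching M), 2× right (reaching O), up to J — 12 moves in all.
Check: all 13 open cells covered.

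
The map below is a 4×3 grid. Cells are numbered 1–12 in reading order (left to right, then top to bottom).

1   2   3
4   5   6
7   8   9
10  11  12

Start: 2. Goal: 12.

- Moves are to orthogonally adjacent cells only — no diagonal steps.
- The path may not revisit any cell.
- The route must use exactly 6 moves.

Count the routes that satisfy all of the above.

Need simple routes of exactly 6 moves from 2 to 12 (Manhattan distance 4, so 1 moves are spent on a detour and 1 undoing it).
Branch systematically from the start, pruning whenever the remaining move budget drops below the Manhattan distance to 12 or differs from it in parity. Grouping the completions by first move — via 5: 5; via 1: 6; via 3: 3 — and summing: 5 + 6 + 3 = 14.
That gives 14 routes.

14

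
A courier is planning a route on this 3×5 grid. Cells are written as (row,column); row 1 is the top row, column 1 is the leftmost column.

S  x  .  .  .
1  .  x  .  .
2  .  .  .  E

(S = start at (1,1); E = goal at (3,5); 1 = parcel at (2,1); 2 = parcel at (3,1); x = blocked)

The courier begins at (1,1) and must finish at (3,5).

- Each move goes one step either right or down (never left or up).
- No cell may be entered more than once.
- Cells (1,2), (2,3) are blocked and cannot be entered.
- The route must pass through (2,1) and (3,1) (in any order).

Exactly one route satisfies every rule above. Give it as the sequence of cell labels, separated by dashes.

(1,1) - (2,1) - (3,1) - (3,2) - (3,3) - (3,4) - (3,5)

Moves only go right or down, so the column and row indices never decrease.
Route from (1,1): down 2 to (3,1), right 4 to (3,5) — 6 moves in all.
Check: all required cells visited.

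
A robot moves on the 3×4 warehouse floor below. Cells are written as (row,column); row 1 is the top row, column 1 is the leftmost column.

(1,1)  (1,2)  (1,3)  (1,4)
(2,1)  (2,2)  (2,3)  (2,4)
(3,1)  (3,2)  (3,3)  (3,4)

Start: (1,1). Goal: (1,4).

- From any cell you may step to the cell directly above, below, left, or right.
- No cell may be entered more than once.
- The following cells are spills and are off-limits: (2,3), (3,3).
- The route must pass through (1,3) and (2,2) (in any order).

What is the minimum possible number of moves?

5

Any route passes through (1,3) and (2,2) in some order between (1,1) and (1,4). Summing Manhattan distances along each leg and taking the cheapest ordering ((1,1) → (2,2) → (1,3) → (1,4)) gives a lower bound of 2 + 2 + 1 = 5 moves.
A route of 5 moves achieves this: (1,1) → (2,1) → (2,2) → (1,2) → (1,3) → (1,4).
Since 5 matches the lower bound, it is optimal.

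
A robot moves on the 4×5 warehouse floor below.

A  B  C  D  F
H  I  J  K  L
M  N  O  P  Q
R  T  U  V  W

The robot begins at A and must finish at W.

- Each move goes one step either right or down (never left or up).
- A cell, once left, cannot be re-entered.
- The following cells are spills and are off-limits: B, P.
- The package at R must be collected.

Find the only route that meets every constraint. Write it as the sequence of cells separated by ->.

Moves only go right or down, so the column and row indices never decrease.
Route from A: down 3 to R, right 4 to W — 7 moves in all.
Check: all required cells visited.

A -> H -> M -> R -> T -> U -> V -> W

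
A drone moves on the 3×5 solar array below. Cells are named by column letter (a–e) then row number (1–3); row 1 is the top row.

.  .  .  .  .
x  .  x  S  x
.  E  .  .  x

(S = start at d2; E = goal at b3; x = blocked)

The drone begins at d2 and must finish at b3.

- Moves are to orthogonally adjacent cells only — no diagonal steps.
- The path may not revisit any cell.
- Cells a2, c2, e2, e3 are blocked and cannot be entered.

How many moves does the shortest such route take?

3

The Manhattan distance from d2 to b3 is |2−3| + |4−2| = 3, so at least 3 moves are needed.
A route of 3 moves achieves this: d2 → d3 → c3 → b3.
Since 3 matches the lower bound, it is optimal.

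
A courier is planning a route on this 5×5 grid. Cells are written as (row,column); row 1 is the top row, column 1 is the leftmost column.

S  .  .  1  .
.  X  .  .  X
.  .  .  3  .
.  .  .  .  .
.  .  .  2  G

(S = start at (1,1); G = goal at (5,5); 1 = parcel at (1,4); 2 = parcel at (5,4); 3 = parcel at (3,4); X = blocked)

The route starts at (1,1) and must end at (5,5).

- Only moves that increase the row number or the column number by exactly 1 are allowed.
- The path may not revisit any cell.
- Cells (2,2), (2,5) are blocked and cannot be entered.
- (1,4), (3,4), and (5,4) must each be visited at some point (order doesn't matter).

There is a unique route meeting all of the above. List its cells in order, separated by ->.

(1,1) -> (1,2) -> (1,3) -> (1,4) -> (2,4) -> (3,4) -> (4,4) -> (5,4) -> (5,5)

Moves only go right or down, so the column and row indices never decrease.
Route from (1,1): right 3 to (1,4), down 4 to (5,4), right 1 to (5,5) — 8 moves in all.
Check: all required cells visited.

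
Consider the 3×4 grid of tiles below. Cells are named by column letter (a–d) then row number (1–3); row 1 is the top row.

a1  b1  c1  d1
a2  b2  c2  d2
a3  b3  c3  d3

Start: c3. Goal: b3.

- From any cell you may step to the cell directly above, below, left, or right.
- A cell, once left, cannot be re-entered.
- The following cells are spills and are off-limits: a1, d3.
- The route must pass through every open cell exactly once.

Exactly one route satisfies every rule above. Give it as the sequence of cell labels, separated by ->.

c3 -> c2 -> d2 -> d1 -> c1 -> b1 -> b2 -> a2 -> a3 -> b3

Need to visit all 10 open cells exactly once, starting at c3 and ending at b3.
Cell d2 has only two open neighbours (d1 and c2), so the path must pass straight through it: one of those is the cell it's entered from and the other is where it exits.
Route from c3: up 1 to c2, right 1 to d2, up 1 to d1, left 2 to b1, down 1 to b2, left 1 to a2, down 1 to a3, right 1 to b3 — 9 moves in all.
Check: all 10 open cells covered.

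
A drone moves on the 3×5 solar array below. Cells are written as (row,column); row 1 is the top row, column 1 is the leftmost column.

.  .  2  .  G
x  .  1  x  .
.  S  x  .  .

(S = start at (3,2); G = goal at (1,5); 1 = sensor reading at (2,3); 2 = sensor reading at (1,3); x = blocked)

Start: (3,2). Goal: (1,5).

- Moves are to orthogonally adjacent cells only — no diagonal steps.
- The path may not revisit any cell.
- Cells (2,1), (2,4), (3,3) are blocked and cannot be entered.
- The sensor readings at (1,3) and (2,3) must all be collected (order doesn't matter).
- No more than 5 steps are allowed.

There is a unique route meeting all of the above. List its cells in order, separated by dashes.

The budget equals the shortest possible length, so every move has to be on a shortest route through the required cells.
Route from (3,2): up 1 to (2,2), right 1 to (2,3), up 1 to (1,3), right 2 to (1,5) — 5 moves in all.
Check: all required cells visited; 5 ≤ 5 moves.

(3,2) - (2,2) - (2,3) - (1,3) - (1,4) - (1,5)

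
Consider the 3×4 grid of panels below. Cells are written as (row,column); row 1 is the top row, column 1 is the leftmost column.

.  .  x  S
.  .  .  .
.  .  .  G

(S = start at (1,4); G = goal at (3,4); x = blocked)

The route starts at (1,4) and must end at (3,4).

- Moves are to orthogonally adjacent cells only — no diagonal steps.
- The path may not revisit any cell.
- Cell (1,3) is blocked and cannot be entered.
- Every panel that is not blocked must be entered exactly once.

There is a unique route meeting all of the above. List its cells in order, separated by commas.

(1,4), (2,4), (2,3), (2,2), (1,2), (1,1), (2,1), (3,1), (3,2), (3,3), (3,4)

Need to visit all 11 open cells exactly once, starting at (1,4) and ending at (3,4).
Cell (3,1) has only two open neighbours ((2,1) and (3,2)), so the path must pass straight through it: one of those is the cell it's entered from and the other is where it exits.
Route from (1,4): down 1 to (2,4), left 2 to (2,2), up 1 to (1,2), left 1 to (1,1), down 2 to (3,1), right 3 to (3,4) — 10 moves in all.
Check: all 11 open cells covered.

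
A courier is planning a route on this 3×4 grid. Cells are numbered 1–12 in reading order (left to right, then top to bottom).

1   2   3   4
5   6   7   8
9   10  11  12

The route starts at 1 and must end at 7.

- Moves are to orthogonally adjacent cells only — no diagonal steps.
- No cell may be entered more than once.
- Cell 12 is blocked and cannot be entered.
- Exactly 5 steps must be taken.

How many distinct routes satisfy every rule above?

6

Need simple routes of exactly 5 moves from 1 to 7 (Manhattan distance 3, so 1 moves are spent on a detour and 1 undoing it).
Enumerating: 1 5 9 10 6 7 | 1 5 9 10 11 7 | 1 5 6 2 3 7 | 1 5 6 10 11 7 | 1 2 6 10 11 7 | 1 2 3 4 8 7.
That gives 6 routes.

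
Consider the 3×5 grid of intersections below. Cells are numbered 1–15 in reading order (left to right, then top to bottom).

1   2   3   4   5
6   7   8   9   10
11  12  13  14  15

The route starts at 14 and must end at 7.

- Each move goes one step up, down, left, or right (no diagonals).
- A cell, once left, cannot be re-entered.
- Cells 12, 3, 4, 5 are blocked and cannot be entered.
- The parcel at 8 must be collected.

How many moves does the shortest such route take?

3

Any route passes through 8 somewhere between 14 and 7. Summing Manhattan distances along the two legs (14 → 8 → 7) gives a lower bound of 2 + 1 = 3 moves.
A route of 3 moves achieves this: 14 → 9 → 8 → 7.
Since 3 matches the lower bound, it is optimal.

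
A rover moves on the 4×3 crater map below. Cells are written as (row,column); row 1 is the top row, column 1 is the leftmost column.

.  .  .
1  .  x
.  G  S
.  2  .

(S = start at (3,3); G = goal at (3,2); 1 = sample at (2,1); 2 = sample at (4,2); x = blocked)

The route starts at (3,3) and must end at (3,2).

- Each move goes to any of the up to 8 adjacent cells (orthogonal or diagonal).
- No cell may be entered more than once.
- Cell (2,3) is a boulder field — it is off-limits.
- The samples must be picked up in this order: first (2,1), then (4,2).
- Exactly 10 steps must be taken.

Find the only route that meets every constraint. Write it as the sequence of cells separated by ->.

The waypoints must appear in the order (2,1), (4,2), with no cell reused.
Route from (3,3): up-left to (2,2), up-right to (1,3), 2× left (reaching (1,1)), 3× down (reaching (4,1)), 2× right (reaching (4,3)), up-left to (3,2) — 10 moves in all.
Check: order respected (1 at step 5, 2 at step 8); 10 moves as required.

(3,3) -> (2,2) -> (1,3) -> (1,2) -> (1,1) -> (2,1) -> (3,1) -> (4,1) -> (4,2) -> (4,3) -> (3,2)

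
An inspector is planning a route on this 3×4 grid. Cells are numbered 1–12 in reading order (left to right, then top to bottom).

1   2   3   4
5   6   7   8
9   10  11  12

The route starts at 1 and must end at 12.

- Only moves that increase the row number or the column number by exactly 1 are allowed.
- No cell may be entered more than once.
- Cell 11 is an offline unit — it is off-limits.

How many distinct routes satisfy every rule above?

4

A right/down-only route from 1 to 12 makes exactly 2 down-moves and 3 right-moves in some order.
With no other constraints that would be C(5,2) = 10 routes.
Subtract routes through each blocked cell (inclusion–exclusion for overlaps): − through 11: 6 → 4.
That gives 4 routes.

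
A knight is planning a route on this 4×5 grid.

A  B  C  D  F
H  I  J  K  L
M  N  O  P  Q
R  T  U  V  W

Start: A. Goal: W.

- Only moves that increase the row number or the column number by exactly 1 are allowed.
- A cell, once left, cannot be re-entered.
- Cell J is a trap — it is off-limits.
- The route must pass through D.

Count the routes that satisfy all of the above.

4

A right/down-only route from A to W makes exactly 3 down-moves and 4 right-moves in some order.
With no other constraints that would be C(7,3) = 35 routes.
Split at D and multiply the segment counts (each segment already excludes blocked cells): A→D: 1; D→W: 4; product = 4.
That gives 4 routes.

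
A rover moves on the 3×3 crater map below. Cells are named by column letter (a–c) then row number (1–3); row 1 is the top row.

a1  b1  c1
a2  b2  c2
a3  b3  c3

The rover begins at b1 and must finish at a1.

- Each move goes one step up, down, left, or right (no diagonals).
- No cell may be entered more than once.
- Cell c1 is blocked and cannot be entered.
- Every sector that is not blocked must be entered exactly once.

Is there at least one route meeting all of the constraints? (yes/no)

One route that works: b1 → b2 → c2 → c3 → b3 → a3 → a2 → a1.

yes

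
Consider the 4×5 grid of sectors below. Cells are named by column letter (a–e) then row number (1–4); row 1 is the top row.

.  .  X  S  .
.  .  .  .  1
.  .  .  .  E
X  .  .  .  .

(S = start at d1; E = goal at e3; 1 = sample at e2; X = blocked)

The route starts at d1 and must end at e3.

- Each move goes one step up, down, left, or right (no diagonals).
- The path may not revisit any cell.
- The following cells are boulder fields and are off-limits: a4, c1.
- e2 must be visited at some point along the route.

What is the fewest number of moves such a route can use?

Any route passes through e2 somewhere between d1 and e3. Summing Manhattan distances along the two legs (d1 → e2 → e3) gives a lower bound of 2 + 1 = 3 moves.
A route of 3 moves achieves this: d1 → d2 → e2 → e3.
Since 3 matches the lower bound, it is optimal.

3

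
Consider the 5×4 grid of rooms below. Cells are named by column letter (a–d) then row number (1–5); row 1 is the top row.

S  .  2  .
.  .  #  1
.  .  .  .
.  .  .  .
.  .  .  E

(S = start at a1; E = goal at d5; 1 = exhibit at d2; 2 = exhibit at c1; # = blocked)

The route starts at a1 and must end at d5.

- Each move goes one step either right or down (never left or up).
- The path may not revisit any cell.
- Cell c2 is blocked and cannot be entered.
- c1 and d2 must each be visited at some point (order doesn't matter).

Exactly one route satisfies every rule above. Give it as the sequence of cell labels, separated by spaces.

Moves only go right or down, so the column and row indices never decrease.
Route from a1: 3× right (reaching d1), 4× down (reaching d5) — 7 moves in all.
Check: all required cells visited.

a1 b1 c1 d1 d2 d3 d4 d5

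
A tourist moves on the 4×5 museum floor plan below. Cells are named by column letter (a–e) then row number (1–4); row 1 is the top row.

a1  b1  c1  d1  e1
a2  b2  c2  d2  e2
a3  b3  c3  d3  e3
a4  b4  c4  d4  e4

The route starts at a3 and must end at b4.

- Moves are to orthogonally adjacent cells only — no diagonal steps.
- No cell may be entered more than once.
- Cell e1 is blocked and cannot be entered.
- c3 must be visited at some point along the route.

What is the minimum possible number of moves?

Any route passes through c3 somewhere between a3 and b4. Summing Manhattan distances along the two legs (a3 → c3 → b4) gives a lower bound of 2 + 2 = 4 moves.
A route of 4 moves achieves this: a3 → b3 → c3 → c4 → b4.
Since 4 matches the lower bound, it is optimal.

4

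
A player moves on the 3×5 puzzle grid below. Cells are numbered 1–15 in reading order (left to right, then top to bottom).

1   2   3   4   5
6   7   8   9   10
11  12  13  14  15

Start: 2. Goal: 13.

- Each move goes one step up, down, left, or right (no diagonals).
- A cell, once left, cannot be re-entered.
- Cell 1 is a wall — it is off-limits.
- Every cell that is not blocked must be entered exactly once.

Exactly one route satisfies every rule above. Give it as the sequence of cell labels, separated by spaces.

Need to visit all 14 open cells exactly once, starting at 2 and ending at 13.
Cell 6 has only two open neighbours (11 and 7), so the path must pass straight through it: one of those is the cell it's entered from and the other is where it exits.
Route from 2: right 3 to 5, down 2 to 15, left 1 to 14, up 1 to 9, left 3 to 6, down 1 to 11, right 2 to 13 — 13 moves in all.
Check: all 14 open cells covered.

2 3 4 5 10 15 14 9 8 7 6 11 12 13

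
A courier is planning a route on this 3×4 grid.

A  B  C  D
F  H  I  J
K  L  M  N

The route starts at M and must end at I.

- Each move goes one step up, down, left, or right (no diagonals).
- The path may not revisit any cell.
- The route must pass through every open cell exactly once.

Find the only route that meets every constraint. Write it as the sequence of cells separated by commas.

M, N, J, D, C, B, A, F, K, L, H, I

Need to visit all 12 open cells exactly once, starting at M and ending at I.
Cell N has only two open neighbours (J and M), so the path must pass straight through it: one of those is the cell it's entered from and the other is where it exits.
Route from M: right 1 to N, up 2 to D, left 3 to A, down 2 to K, right 1 to L, up 1 to H, right 1 to I — 11 moves in all.
Check: all 12 open cells covered.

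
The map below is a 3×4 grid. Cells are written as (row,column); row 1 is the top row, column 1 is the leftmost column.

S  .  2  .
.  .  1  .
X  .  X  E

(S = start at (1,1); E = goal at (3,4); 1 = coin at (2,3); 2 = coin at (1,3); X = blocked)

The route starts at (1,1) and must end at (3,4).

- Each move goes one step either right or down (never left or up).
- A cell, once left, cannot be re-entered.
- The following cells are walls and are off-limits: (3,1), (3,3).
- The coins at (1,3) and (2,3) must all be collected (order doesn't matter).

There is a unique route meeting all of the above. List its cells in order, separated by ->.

Moves only go right or down, so the column and row indices never decrease.
Route from (1,1): 2× right (reaching (1,3)), down to (2,3), right to (2,4), down to (3,4) — 5 moves in all.
Check: all required cells visited.

(1,1) -> (1,2) -> (1,3) -> (2,3) -> (2,4) -> (3,4)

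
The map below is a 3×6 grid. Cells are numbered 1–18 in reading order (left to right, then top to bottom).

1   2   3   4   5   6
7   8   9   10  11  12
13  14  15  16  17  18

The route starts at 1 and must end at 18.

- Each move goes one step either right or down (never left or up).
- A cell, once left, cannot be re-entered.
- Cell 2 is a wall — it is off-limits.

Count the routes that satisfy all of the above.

6

A right/down-only route from 1 to 18 makes exactly 2 down-moves and 5 right-moves in some order.
With no other constraints that would be C(7,2) = 21 routes.
Subtract routes through each blocked cell (inclusion–exclusion for overlaps): − through 2: 15 → 6.
That gives 6 routes.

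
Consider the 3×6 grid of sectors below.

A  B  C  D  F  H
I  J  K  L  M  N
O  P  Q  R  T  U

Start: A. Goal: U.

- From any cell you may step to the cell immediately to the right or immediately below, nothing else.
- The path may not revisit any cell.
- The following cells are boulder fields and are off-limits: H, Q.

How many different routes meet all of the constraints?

14

A right/down-only route from A to U makes exactly 2 down-moves and 5 right-moves in some order.
With no other constraints that would be C(7,2) = 21 routes.
Subtract routes through each blocked cell (inclusion–exclusion for overlaps): − through H: 1 − through Q: 6 → 14.
That gives 14 routes.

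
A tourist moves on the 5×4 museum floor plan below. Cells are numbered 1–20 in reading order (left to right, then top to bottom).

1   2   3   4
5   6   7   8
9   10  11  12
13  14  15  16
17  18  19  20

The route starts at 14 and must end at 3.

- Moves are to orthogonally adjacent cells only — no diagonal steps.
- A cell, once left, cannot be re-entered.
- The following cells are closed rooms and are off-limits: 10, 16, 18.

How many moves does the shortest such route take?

4

The Manhattan distance from 14 to 3 is |4−1| + |2−3| = 4, so at least 4 moves are needed.
A route of 4 moves achieves this: 14 → 15 → 11 → 7 → 3.
Since 4 matches the lower bound, it is optimal.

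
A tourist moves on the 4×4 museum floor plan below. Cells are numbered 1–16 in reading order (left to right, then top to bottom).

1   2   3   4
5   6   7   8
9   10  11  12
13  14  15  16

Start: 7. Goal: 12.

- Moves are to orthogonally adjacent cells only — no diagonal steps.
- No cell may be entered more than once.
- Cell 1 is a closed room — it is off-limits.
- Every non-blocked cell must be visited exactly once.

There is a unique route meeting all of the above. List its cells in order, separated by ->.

Need to visit all 15 open cells exactly once, starting at 7 and ending at 12.
Cell 4 has only two open neighbours (8 and 3), so the path must pass straight through it: one of those is the cell it's entered from and the other is where it exits.
Route from 7: right 1 to 8, up 1 to 4, left 2 to 2, down 1 to 6, left 1 to 5, down 2 to 13, right 1 to 14, up 1 to 10, right 1 to 11, down 1 to 15, right 1 to 16, up 1 to 12 — 14 moves in all.
Check: all 15 open cells covered.

7 -> 8 -> 4 -> 3 -> 2 -> 6 -> 5 -> 9 -> 13 -> 14 -> 10 -> 11 -> 15 -> 16 -> 12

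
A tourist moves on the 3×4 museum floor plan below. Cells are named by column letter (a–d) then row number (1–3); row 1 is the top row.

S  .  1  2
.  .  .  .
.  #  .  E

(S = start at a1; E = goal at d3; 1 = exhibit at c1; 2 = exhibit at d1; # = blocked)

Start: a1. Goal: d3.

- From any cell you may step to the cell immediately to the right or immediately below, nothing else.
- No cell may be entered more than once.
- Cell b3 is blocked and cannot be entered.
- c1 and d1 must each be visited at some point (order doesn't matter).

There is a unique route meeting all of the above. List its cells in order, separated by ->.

Moves only go right or down, so the column and row indices never decrease.
Route from a1: right 3 to d1, down 2 to d3 — 5 moves in all.
Check: all required cells visited.

a1 -> b1 -> c1 -> d1 -> d2 -> d3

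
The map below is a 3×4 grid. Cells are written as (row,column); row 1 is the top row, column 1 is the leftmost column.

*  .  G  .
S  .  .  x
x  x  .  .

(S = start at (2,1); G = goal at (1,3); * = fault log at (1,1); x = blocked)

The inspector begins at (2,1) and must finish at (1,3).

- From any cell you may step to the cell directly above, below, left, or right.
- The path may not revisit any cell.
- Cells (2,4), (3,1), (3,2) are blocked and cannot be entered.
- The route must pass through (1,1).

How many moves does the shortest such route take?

Any route passes through (1,1) somewhere between (2,1) and (1,3). Summing Manhattan distances along the two legs ((2,1) → (1,1) → (1,3)) gives a lower bound of 1 + 2 = 3 moves.
A route of 3 moves achieves this: (2,1) → (1,1) → (1,2) → (1,3).
Since 3 matches the lower bound, it is optimal.

3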